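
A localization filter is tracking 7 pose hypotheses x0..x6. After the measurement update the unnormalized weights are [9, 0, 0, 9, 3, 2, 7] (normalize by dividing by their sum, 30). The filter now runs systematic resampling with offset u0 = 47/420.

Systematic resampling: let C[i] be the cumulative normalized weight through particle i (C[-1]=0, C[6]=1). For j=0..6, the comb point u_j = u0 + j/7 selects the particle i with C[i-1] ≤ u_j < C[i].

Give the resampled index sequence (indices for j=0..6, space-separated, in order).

C = [3/10, 3/10, 3/10, 3/5, 7/10, 23/30, 1]
j=0: u_0=47/420 ∈ [0, 3/10) → index 0
j=1: u_1=107/420 ∈ [0, 3/10) → index 0
j=2: u_2=167/420 ∈ [3/10, 3/5) → index 3
j=3: u_3=227/420 ∈ [3/10, 3/5) → index 3
j=4: u_4=41/60 ∈ [3/5, 7/10) → index 4
j=5: u_5=347/420 ∈ [23/30, 1) → index 6
j=6: u_6=407/420 ∈ [23/30, 1) → index 6

0 0 3 3 4 6 6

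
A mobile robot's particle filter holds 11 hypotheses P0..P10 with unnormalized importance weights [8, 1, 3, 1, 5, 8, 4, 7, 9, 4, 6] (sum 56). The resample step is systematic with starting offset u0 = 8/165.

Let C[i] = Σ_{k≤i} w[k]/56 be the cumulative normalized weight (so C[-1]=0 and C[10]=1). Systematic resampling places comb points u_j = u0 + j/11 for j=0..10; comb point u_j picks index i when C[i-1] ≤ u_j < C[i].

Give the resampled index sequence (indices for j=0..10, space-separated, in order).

C = [1/7, 9/56, 3/14, 13/56, 9/28, 13/28, 15/28, 37/56, 23/28, 25/28, 1]
j=0: u_0=8/165 ∈ [0, 1/7) → index 0
j=1: u_1=23/165 ∈ [0, 1/7) → index 0
j=2: u_2=38/165 ∈ [3/14, 13/56) → index 3
j=3: u_3=53/165 ∈ [13/56, 9/28) → index 4
j=4: u_4=68/165 ∈ [9/28, 13/28) → index 5
j=5: u_5=83/165 ∈ [13/28, 15/28) → index 6
j=6: u_6=98/165 ∈ [15/28, 37/56) → index 7
j=7: u_7=113/165 ∈ [37/56, 23/28) → index 8
j=8: u_8=128/165 ∈ [37/56, 23/28) → index 8
j=9: u_9=13/15 ∈ [23/28, 25/28) → index 9
j=10: u_10=158/165 ∈ [25/28, 1) → index 10

0 0 3 4 5 6 7 8 8 9 10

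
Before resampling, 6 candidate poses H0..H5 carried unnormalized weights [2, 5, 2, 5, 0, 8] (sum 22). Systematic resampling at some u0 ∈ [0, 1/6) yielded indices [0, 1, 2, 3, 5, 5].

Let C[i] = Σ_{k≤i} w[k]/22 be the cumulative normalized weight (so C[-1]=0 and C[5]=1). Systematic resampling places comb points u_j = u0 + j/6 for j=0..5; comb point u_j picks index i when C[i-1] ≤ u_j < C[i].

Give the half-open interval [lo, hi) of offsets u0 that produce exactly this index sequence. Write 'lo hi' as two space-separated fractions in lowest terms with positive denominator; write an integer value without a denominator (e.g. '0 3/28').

C = [1/11, 7/22, 9/22, 7/11, 7/11, 1]
j=0 picked index 0: u0 ∈ [0, 1/11)
j=1 picked index 1: u0 ∈ [-5/66, 5/33)
j=2 picked index 2: u0 ∈ [-1/66, 5/66)
j=3 picked index 3: u0 ∈ [-1/11, 3/22)
j=4 picked index 5: u0 ∈ [-1/33, 1/3)
j=5 picked index 5: u0 ∈ [-13/66, 1/6)
intersection: [0, 5/66)

0 5/66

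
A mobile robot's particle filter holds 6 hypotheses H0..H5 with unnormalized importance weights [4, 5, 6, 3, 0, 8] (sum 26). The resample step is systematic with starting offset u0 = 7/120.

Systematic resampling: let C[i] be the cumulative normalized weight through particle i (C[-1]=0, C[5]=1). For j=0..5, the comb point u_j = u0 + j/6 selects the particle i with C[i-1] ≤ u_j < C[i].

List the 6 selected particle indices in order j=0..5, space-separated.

0 1 2 2 5 5

C = [2/13, 9/26, 15/26, 9/13, 9/13, 1]
j=0: u_0=7/120 ∈ [0, 2/13) → index 0
j=1: u_1=9/40 ∈ [2/13, 9/26) → index 1
j=2: u_2=47/120 ∈ [9/26, 15/26) → index 2
j=3: u_3=67/120 ∈ [9/26, 15/26) → index 2
j=4: u_4=29/40 ∈ [9/13, 1) → index 5
j=5: u_5=107/120 ∈ [9/13, 1) → index 5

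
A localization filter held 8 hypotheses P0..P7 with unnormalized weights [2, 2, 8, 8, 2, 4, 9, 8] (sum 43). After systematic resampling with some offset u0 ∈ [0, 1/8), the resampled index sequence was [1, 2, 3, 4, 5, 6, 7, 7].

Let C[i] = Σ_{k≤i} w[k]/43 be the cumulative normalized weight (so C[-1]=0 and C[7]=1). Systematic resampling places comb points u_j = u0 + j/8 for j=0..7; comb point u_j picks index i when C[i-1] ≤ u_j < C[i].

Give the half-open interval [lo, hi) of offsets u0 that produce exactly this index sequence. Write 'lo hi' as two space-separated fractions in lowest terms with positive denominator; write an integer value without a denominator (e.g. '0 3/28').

C = [2/43, 4/43, 12/43, 20/43, 22/43, 26/43, 35/43, 1]
j=0 picked index 1: u0 ∈ [2/43, 4/43)
j=1 picked index 2: u0 ∈ [-11/344, 53/344)
j=2 picked index 3: u0 ∈ [5/172, 37/172)
j=3 picked index 4: u0 ∈ [31/344, 47/344)
j=4 picked index 5: u0 ∈ [1/86, 9/86)
j=5 picked index 6: u0 ∈ [-7/344, 65/344)
j=6 picked index 7: u0 ∈ [11/172, 1/4)
j=7 picked index 7: u0 ∈ [-21/344, 1/8)
intersection: [31/344, 4/43)

31/344 4/43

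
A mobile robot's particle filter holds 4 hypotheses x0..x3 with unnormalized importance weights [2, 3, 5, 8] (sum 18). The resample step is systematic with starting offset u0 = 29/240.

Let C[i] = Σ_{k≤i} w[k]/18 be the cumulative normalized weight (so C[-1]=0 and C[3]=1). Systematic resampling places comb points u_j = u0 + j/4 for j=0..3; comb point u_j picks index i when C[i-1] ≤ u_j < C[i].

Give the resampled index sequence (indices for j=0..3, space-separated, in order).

C = [1/9, 5/18, 5/9, 1]
j=0: u_0=29/240 ∈ [1/9, 5/18) → index 1
j=1: u_1=89/240 ∈ [5/18, 5/9) → index 2
j=2: u_2=149/240 ∈ [5/9, 1) → index 3
j=3: u_3=209/240 ∈ [5/9, 1) → index 3

1 2 3 3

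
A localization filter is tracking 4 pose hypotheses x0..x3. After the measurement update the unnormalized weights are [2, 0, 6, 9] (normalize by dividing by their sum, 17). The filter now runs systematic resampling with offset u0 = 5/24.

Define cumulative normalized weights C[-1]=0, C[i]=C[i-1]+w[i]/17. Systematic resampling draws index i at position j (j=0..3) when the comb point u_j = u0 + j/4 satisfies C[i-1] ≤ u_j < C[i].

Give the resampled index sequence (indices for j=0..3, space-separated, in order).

2 2 3 3

C = [2/17, 2/17, 8/17, 1]
j=0: u_0=5/24 ∈ [2/17, 8/17) → index 2
j=1: u_1=11/24 ∈ [2/17, 8/17) → index 2
j=2: u_2=17/24 ∈ [8/17, 1) → index 3
j=3: u_3=23/24 ∈ [8/17, 1) → index 3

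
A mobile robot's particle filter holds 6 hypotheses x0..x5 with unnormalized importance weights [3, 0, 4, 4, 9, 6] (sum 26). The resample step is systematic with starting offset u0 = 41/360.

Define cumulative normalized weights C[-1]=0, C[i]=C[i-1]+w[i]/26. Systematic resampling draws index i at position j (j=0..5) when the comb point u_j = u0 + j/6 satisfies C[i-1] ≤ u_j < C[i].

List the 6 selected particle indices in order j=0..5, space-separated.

0 3 4 4 5 5

C = [3/26, 3/26, 7/26, 11/26, 10/13, 1]
j=0: u_0=41/360 ∈ [0, 3/26) → index 0
j=1: u_1=101/360 ∈ [7/26, 11/26) → index 3
j=2: u_2=161/360 ∈ [11/26, 10/13) → index 4
j=3: u_3=221/360 ∈ [11/26, 10/13) → index 4
j=4: u_4=281/360 ∈ [10/13, 1) → index 5
j=5: u_5=341/360 ∈ [10/13, 1) → index 5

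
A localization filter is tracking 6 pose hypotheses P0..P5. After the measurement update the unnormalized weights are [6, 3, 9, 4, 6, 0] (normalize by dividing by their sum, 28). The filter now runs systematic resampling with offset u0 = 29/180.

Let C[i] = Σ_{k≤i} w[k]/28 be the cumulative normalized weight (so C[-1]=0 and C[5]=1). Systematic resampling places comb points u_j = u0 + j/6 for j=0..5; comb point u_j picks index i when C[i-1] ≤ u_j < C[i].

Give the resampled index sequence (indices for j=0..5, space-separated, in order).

0 2 2 3 4 4

C = [3/14, 9/28, 9/14, 11/14, 1, 1]
j=0: u_0=29/180 ∈ [0, 3/14) → index 0
j=1: u_1=59/180 ∈ [9/28, 9/14) → index 2
j=2: u_2=89/180 ∈ [9/28, 9/14) → index 2
j=3: u_3=119/180 ∈ [9/14, 11/14) → index 3
j=4: u_4=149/180 ∈ [11/14, 1) → index 4
j=5: u_5=179/180 ∈ [11/14, 1) → index 4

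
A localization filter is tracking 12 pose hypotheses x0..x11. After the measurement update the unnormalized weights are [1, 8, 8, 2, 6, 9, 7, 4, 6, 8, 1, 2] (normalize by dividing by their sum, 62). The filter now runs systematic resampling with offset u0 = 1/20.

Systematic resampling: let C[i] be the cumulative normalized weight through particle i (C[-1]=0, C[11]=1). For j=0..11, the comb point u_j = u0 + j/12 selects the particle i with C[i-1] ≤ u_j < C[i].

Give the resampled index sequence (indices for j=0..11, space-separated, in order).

1 1 2 3 4 5 6 6 7 8 9 10

C = [1/62, 9/62, 17/62, 19/62, 25/62, 17/31, 41/62, 45/62, 51/62, 59/62, 30/31, 1]
j=0: u_0=1/20 ∈ [1/62, 9/62) → index 1
j=1: u_1=2/15 ∈ [1/62, 9/62) → index 1
j=2: u_2=13/60 ∈ [9/62, 17/62) → index 2
j=3: u_3=3/10 ∈ [17/62, 19/62) → index 3
j=4: u_4=23/60 ∈ [19/62, 25/62) → index 4
j=5: u_5=7/15 ∈ [25/62, 17/31) → index 5
j=6: u_6=11/20 ∈ [17/31, 41/62) → index 6
j=7: u_7=19/30 ∈ [17/31, 41/62) → index 6
j=8: u_8=43/60 ∈ [41/62, 45/62) → index 7
j=9: u_9=4/5 ∈ [45/62, 51/62) → index 8
j=10: u_10=53/60 ∈ [51/62, 59/62) → index 9
j=11: u_11=29/30 ∈ [59/62, 30/31) → index 10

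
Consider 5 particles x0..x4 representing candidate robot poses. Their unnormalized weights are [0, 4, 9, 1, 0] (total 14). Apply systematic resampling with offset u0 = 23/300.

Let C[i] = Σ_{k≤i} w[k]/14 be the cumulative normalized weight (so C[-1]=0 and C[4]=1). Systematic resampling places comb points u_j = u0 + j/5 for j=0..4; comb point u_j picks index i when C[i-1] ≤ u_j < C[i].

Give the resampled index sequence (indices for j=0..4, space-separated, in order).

C = [0, 2/7, 13/14, 1, 1]
j=0: u_0=23/300 ∈ [0, 2/7) → index 1
j=1: u_1=83/300 ∈ [0, 2/7) → index 1
j=2: u_2=143/300 ∈ [2/7, 13/14) → index 2
j=3: u_3=203/300 ∈ [2/7, 13/14) → index 2
j=4: u_4=263/300 ∈ [2/7, 13/14) → index 2

1 1 2 2 2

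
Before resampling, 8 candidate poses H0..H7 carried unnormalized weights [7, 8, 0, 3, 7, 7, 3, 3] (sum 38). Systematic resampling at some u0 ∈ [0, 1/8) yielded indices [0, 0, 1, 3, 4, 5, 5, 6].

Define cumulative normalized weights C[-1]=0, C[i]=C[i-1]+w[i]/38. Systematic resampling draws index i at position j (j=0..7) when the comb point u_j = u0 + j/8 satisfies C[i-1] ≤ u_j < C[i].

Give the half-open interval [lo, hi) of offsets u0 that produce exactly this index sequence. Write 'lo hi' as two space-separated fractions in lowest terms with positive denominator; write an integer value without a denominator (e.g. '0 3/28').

5/152 7/152

C = [7/38, 15/38, 15/38, 9/19, 25/38, 16/19, 35/38, 1]
j=0 picked index 0: u0 ∈ [0, 7/38)
j=1 picked index 0: u0 ∈ [-1/8, 9/152)
j=2 picked index 1: u0 ∈ [-5/76, 11/76)
j=3 picked index 3: u0 ∈ [3/152, 15/152)
j=4 picked index 4: u0 ∈ [-1/38, 3/19)
j=5 picked index 5: u0 ∈ [5/152, 33/152)
j=6 picked index 5: u0 ∈ [-7/76, 7/76)
j=7 picked index 6: u0 ∈ [-5/152, 7/152)
intersection: [5/152, 7/152)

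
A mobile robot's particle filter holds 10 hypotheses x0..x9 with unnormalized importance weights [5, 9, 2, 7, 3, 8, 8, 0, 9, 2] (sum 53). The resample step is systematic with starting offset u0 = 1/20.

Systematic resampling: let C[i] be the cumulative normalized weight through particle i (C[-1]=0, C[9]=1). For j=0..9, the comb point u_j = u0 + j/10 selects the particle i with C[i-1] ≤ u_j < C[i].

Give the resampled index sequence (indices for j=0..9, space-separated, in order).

0 1 1 3 4 5 6 6 8 8

C = [5/53, 14/53, 16/53, 23/53, 26/53, 34/53, 42/53, 42/53, 51/53, 1]
j=0: u_0=1/20 ∈ [0, 5/53) → index 0
j=1: u_1=3/20 ∈ [5/53, 14/53) → index 1
j=2: u_2=1/4 ∈ [5/53, 14/53) → index 1
j=3: u_3=7/20 ∈ [16/53, 23/53) → index 3
j=4: u_4=9/20 ∈ [23/53, 26/53) → index 4
j=5: u_5=11/20 ∈ [26/53, 34/53) → index 5
j=6: u_6=13/20 ∈ [34/53, 42/53) → index 6
j=7: u_7=3/4 ∈ [34/53, 42/53) → index 6
j=8: u_8=17/20 ∈ [42/53, 51/53) → index 8
j=9: u_9=19/20 ∈ [42/53, 51/53) → index 8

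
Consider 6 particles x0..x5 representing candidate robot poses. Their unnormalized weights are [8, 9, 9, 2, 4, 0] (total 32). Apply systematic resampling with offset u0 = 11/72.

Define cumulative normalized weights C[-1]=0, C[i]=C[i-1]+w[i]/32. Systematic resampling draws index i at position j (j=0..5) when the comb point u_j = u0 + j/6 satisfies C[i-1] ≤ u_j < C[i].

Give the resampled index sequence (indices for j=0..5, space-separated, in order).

C = [1/4, 17/32, 13/16, 7/8, 1, 1]
j=0: u_0=11/72 ∈ [0, 1/4) → index 0
j=1: u_1=23/72 ∈ [1/4, 17/32) → index 1
j=2: u_2=35/72 ∈ [1/4, 17/32) → index 1
j=3: u_3=47/72 ∈ [17/32, 13/16) → index 2
j=4: u_4=59/72 ∈ [13/16, 7/8) → index 3
j=5: u_5=71/72 ∈ [7/8, 1) → index 4

0 1 1 2 3 4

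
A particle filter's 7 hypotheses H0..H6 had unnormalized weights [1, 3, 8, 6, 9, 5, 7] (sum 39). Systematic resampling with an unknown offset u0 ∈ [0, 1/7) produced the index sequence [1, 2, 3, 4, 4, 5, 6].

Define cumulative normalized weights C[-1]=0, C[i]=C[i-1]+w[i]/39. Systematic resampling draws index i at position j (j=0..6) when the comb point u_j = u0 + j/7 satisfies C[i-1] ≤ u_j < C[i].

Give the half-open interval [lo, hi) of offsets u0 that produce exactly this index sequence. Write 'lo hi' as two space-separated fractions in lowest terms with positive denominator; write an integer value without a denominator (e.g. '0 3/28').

C = [1/39, 4/39, 4/13, 6/13, 9/13, 32/39, 1]
j=0 picked index 1: u0 ∈ [1/39, 4/39)
j=1 picked index 2: u0 ∈ [-11/273, 15/91)
j=2 picked index 3: u0 ∈ [2/91, 16/91)
j=3 picked index 4: u0 ∈ [3/91, 24/91)
j=4 picked index 4: u0 ∈ [-10/91, 11/91)
j=5 picked index 5: u0 ∈ [-2/91, 29/273)
j=6 picked index 6: u0 ∈ [-10/273, 1/7)
intersection: [3/91, 4/39)

3/91 4/39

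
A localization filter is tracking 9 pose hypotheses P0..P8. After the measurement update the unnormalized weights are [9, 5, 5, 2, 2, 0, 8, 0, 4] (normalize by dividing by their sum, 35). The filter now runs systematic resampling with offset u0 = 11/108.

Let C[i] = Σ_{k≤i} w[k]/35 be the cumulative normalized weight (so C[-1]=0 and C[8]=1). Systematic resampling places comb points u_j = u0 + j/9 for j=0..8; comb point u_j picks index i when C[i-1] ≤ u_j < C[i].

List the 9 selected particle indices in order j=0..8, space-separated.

0 0 1 2 3 6 6 6 8

C = [9/35, 2/5, 19/35, 3/5, 23/35, 23/35, 31/35, 31/35, 1]
j=0: u_0=11/108 ∈ [0, 9/35) → index 0
j=1: u_1=23/108 ∈ [0, 9/35) → index 0
j=2: u_2=35/108 ∈ [9/35, 2/5) → index 1
j=3: u_3=47/108 ∈ [2/5, 19/35) → index 2
j=4: u_4=59/108 ∈ [19/35, 3/5) → index 3
j=5: u_5=71/108 ∈ [23/35, 31/35) → index 6
j=6: u_6=83/108 ∈ [23/35, 31/35) → index 6
j=7: u_7=95/108 ∈ [23/35, 31/35) → index 6
j=8: u_8=107/108 ∈ [31/35, 1) → index 8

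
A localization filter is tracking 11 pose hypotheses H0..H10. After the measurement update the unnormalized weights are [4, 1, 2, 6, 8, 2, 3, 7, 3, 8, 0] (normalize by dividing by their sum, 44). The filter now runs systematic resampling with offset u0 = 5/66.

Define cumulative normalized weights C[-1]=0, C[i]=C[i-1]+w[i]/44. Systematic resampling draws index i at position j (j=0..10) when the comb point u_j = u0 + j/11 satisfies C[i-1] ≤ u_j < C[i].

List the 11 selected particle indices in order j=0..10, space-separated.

C = [1/11, 5/44, 7/44, 13/44, 21/44, 23/44, 13/22, 3/4, 9/11, 1, 1]
j=0: u_0=5/66 ∈ [0, 1/11) → index 0
j=1: u_1=1/6 ∈ [7/44, 13/44) → index 3
j=2: u_2=17/66 ∈ [7/44, 13/44) → index 3
j=3: u_3=23/66 ∈ [13/44, 21/44) → index 4
j=4: u_4=29/66 ∈ [13/44, 21/44) → index 4
j=5: u_5=35/66 ∈ [23/44, 13/22) → index 6
j=6: u_6=41/66 ∈ [13/22, 3/4) → index 7
j=7: u_7=47/66 ∈ [13/22, 3/4) → index 7
j=8: u_8=53/66 ∈ [3/4, 9/11) → index 8
j=9: u_9=59/66 ∈ [9/11, 1) → index 9
j=10: u_10=65/66 ∈ [9/11, 1) → index 9

0 3 3 4 4 6 7 7 8 9 9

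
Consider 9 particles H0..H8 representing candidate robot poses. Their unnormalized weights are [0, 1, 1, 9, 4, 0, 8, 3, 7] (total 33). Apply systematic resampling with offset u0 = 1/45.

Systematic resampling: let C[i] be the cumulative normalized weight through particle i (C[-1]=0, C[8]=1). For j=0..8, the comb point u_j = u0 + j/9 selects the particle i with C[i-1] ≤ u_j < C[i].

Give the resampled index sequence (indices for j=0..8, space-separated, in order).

C = [0, 1/33, 2/33, 1/3, 5/11, 5/11, 23/33, 26/33, 1]
j=0: u_0=1/45 ∈ [0, 1/33) → index 1
j=1: u_1=2/15 ∈ [2/33, 1/3) → index 3
j=2: u_2=11/45 ∈ [2/33, 1/3) → index 3
j=3: u_3=16/45 ∈ [1/3, 5/11) → index 4
j=4: u_4=7/15 ∈ [5/11, 23/33) → index 6
j=5: u_5=26/45 ∈ [5/11, 23/33) → index 6
j=6: u_6=31/45 ∈ [5/11, 23/33) → index 6
j=7: u_7=4/5 ∈ [26/33, 1) → index 8
j=8: u_8=41/45 ∈ [26/33, 1) → index 8

1 3 3 4 6 6 6 8 8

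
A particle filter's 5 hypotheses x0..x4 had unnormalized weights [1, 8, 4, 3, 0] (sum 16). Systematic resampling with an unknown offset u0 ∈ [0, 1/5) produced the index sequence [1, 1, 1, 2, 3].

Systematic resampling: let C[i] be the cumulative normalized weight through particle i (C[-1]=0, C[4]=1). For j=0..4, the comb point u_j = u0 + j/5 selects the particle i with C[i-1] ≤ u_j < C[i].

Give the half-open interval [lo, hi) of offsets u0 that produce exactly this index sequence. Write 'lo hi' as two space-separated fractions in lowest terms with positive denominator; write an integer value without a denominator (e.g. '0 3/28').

C = [1/16, 9/16, 13/16, 1, 1]
j=0 picked index 1: u0 ∈ [1/16, 9/16)
j=1 picked index 1: u0 ∈ [-11/80, 29/80)
j=2 picked index 1: u0 ∈ [-27/80, 13/80)
j=3 picked index 2: u0 ∈ [-3/80, 17/80)
j=4 picked index 3: u0 ∈ [1/80, 1/5)
intersection: [1/16, 13/80)

1/16 13/80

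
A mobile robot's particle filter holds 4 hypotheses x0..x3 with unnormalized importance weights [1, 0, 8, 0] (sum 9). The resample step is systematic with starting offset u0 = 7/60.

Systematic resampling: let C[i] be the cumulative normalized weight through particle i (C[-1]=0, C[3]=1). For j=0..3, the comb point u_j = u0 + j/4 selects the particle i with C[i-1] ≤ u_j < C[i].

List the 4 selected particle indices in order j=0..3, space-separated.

2 2 2 2

C = [1/9, 1/9, 1, 1]
j=0: u_0=7/60 ∈ [1/9, 1) → index 2
j=1: u_1=11/30 ∈ [1/9, 1) → index 2
j=2: u_2=37/60 ∈ [1/9, 1) → index 2
j=3: u_3=13/15 ∈ [1/9, 1) → index 2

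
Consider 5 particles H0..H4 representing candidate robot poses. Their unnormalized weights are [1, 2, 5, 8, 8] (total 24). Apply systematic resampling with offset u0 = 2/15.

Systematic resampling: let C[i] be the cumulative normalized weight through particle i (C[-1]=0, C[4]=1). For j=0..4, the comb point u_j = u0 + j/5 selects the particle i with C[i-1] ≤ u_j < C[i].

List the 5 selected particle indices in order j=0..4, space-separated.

C = [1/24, 1/8, 1/3, 2/3, 1]
j=0: u_0=2/15 ∈ [1/8, 1/3) → index 2
j=1: u_1=1/3 ∈ [1/3, 2/3) → index 3
j=2: u_2=8/15 ∈ [1/3, 2/3) → index 3
j=3: u_3=11/15 ∈ [2/3, 1) → index 4
j=4: u_4=14/15 ∈ [2/3, 1) → index 4

2 3 3 4 4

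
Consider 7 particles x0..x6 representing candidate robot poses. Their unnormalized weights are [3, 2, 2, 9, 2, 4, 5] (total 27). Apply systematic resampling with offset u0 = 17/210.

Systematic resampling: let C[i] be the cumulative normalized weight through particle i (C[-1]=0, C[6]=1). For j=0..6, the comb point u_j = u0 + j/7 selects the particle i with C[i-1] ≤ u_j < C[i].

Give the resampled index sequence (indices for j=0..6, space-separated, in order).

C = [1/9, 5/27, 7/27, 16/27, 2/3, 22/27, 1]
j=0: u_0=17/210 ∈ [0, 1/9) → index 0
j=1: u_1=47/210 ∈ [5/27, 7/27) → index 2
j=2: u_2=11/30 ∈ [7/27, 16/27) → index 3
j=3: u_3=107/210 ∈ [7/27, 16/27) → index 3
j=4: u_4=137/210 ∈ [16/27, 2/3) → index 4
j=5: u_5=167/210 ∈ [2/3, 22/27) → index 5
j=6: u_6=197/210 ∈ [22/27, 1) → index 6

0 2 3 3 4 5 6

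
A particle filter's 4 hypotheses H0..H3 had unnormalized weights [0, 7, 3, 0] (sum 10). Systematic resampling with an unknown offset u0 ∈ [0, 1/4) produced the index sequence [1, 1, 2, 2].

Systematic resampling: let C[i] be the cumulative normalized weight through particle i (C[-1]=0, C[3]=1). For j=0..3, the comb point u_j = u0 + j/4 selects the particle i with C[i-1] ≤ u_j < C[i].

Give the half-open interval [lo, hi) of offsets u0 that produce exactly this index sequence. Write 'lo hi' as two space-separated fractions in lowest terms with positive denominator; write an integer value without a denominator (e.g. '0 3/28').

C = [0, 7/10, 1, 1]
j=0 picked index 1: u0 ∈ [0, 7/10)
j=1 picked index 1: u0 ∈ [-1/4, 9/20)
j=2 picked index 2: u0 ∈ [1/5, 1/2)
j=3 picked index 2: u0 ∈ [-1/20, 1/4)
intersection: [1/5, 1/4)

1/5 1/4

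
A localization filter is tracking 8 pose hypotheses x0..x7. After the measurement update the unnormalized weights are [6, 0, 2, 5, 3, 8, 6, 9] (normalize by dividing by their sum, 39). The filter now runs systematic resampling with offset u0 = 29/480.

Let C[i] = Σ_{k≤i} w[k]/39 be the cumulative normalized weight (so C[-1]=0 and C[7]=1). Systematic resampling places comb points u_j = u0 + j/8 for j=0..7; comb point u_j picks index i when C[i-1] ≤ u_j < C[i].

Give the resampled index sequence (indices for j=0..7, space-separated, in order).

0 2 3 5 5 6 7 7

C = [2/13, 2/13, 8/39, 1/3, 16/39, 8/13, 10/13, 1]
j=0: u_0=29/480 ∈ [0, 2/13) → index 0
j=1: u_1=89/480 ∈ [2/13, 8/39) → index 2
j=2: u_2=149/480 ∈ [8/39, 1/3) → index 3
j=3: u_3=209/480 ∈ [16/39, 8/13) → index 5
j=4: u_4=269/480 ∈ [16/39, 8/13) → index 5
j=5: u_5=329/480 ∈ [8/13, 10/13) → index 6
j=6: u_6=389/480 ∈ [10/13, 1) → index 7
j=7: u_7=449/480 ∈ [10/13, 1) → index 7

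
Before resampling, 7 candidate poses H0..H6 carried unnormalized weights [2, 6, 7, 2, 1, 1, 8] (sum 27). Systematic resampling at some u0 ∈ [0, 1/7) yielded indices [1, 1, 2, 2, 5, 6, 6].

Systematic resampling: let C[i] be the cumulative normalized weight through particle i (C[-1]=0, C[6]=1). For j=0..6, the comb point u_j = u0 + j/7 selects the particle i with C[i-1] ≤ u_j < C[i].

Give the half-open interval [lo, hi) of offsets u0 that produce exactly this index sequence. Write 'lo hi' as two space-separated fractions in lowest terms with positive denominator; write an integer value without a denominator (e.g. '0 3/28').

2/21 8/63

C = [2/27, 8/27, 5/9, 17/27, 2/3, 19/27, 1]
j=0 picked index 1: u0 ∈ [2/27, 8/27)
j=1 picked index 1: u0 ∈ [-13/189, 29/189)
j=2 picked index 2: u0 ∈ [2/189, 17/63)
j=3 picked index 2: u0 ∈ [-25/189, 8/63)
j=4 picked index 5: u0 ∈ [2/21, 25/189)
j=5 picked index 6: u0 ∈ [-2/189, 2/7)
j=6 picked index 6: u0 ∈ [-29/189, 1/7)
intersection: [2/21, 8/63)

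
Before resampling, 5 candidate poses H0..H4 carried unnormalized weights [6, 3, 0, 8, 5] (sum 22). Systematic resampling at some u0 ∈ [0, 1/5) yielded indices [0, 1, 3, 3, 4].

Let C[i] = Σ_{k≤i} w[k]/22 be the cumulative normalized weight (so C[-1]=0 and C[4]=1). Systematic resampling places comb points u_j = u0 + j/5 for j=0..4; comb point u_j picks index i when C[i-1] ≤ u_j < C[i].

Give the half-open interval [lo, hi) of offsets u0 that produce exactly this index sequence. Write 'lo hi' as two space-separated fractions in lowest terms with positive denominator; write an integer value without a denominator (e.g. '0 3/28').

C = [3/11, 9/22, 9/22, 17/22, 1]
j=0 picked index 0: u0 ∈ [0, 3/11)
j=1 picked index 1: u0 ∈ [4/55, 23/110)
j=2 picked index 3: u0 ∈ [1/110, 41/110)
j=3 picked index 3: u0 ∈ [-21/110, 19/110)
j=4 picked index 4: u0 ∈ [-3/110, 1/5)
intersection: [4/55, 19/110)

4/55 19/110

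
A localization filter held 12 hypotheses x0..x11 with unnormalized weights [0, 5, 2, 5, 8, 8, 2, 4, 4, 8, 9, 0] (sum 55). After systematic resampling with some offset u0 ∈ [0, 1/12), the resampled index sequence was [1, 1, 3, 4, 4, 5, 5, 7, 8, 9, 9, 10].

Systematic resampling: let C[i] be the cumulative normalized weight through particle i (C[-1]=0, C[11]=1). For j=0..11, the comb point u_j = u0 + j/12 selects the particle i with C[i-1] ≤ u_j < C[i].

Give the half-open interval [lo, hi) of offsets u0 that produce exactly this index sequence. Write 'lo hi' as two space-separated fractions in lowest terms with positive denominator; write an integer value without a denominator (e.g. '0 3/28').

0 1/330

C = [0, 1/11, 7/55, 12/55, 4/11, 28/55, 6/11, 34/55, 38/55, 46/55, 1, 1]
j=0 picked index 1: u0 ∈ [0, 1/11)
j=1 picked index 1: u0 ∈ [-1/12, 1/132)
j=2 picked index 3: u0 ∈ [-13/330, 17/330)
j=3 picked index 4: u0 ∈ [-7/220, 5/44)
j=4 picked index 4: u0 ∈ [-19/165, 1/33)
j=5 picked index 5: u0 ∈ [-7/132, 61/660)
j=6 picked index 5: u0 ∈ [-3/22, 1/110)
j=7 picked index 7: u0 ∈ [-5/132, 23/660)
j=8 picked index 8: u0 ∈ [-8/165, 4/165)
j=9 picked index 9: u0 ∈ [-13/220, 19/220)
j=10 picked index 9: u0 ∈ [-47/330, 1/330)
j=11 picked index 10: u0 ∈ [-53/660, 1/12)
intersection: [0, 1/330)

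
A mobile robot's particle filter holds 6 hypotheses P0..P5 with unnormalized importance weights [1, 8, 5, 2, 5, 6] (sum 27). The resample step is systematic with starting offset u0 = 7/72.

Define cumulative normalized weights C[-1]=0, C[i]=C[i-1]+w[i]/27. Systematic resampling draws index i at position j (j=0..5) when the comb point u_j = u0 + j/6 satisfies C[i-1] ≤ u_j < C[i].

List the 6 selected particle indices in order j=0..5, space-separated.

1 1 2 4 4 5

C = [1/27, 1/3, 14/27, 16/27, 7/9, 1]
j=0: u_0=7/72 ∈ [1/27, 1/3) → index 1
j=1: u_1=19/72 ∈ [1/27, 1/3) → index 1
j=2: u_2=31/72 ∈ [1/3, 14/27) → index 2
j=3: u_3=43/72 ∈ [16/27, 7/9) → index 4
j=4: u_4=55/72 ∈ [16/27, 7/9) → index 4
j=5: u_5=67/72 ∈ [7/9, 1) → index 5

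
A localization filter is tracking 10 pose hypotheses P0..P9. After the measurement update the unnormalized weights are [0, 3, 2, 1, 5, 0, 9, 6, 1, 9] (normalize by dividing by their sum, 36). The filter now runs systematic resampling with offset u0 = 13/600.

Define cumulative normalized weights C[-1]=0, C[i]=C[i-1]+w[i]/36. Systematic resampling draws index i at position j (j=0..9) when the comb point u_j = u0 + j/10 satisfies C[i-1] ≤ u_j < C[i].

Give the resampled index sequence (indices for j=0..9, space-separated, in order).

C = [0, 1/12, 5/36, 1/6, 11/36, 11/36, 5/9, 13/18, 3/4, 1]
j=0: u_0=13/600 ∈ [0, 1/12) → index 1
j=1: u_1=73/600 ∈ [1/12, 5/36) → index 2
j=2: u_2=133/600 ∈ [1/6, 11/36) → index 4
j=3: u_3=193/600 ∈ [11/36, 5/9) → index 6
j=4: u_4=253/600 ∈ [11/36, 5/9) → index 6
j=5: u_5=313/600 ∈ [11/36, 5/9) → index 6
j=6: u_6=373/600 ∈ [5/9, 13/18) → index 7
j=7: u_7=433/600 ∈ [5/9, 13/18) → index 7
j=8: u_8=493/600 ∈ [3/4, 1) → index 9
j=9: u_9=553/600 ∈ [3/4, 1) → index 9

1 2 4 6 6 6 7 7 9 9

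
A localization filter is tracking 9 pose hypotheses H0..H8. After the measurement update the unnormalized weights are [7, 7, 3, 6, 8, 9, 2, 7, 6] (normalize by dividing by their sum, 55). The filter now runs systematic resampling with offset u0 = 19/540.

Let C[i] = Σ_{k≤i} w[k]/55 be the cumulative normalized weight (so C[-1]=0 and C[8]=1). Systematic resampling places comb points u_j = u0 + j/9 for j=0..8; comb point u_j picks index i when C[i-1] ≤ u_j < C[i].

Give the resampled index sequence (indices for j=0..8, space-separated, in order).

0 1 2 3 4 5 5 7 8

C = [7/55, 14/55, 17/55, 23/55, 31/55, 8/11, 42/55, 49/55, 1]
j=0: u_0=19/540 ∈ [0, 7/55) → index 0
j=1: u_1=79/540 ∈ [7/55, 14/55) → index 1
j=2: u_2=139/540 ∈ [14/55, 17/55) → index 2
j=3: u_3=199/540 ∈ [17/55, 23/55) → index 3
j=4: u_4=259/540 ∈ [23/55, 31/55) → index 4
j=5: u_5=319/540 ∈ [31/55, 8/11) → index 5
j=6: u_6=379/540 ∈ [31/55, 8/11) → index 5
j=7: u_7=439/540 ∈ [42/55, 49/55) → index 7
j=8: u_8=499/540 ∈ [49/55, 1) → index 8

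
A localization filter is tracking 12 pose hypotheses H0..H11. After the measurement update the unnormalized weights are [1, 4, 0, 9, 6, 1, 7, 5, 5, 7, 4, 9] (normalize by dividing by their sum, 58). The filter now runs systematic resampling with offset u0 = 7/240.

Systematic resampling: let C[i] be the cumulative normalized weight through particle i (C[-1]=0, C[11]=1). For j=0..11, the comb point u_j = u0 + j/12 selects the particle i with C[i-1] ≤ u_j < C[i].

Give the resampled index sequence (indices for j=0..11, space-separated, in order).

1 3 3 4 6 6 7 8 9 10 11 11

C = [1/58, 5/58, 5/58, 7/29, 10/29, 21/58, 14/29, 33/58, 19/29, 45/58, 49/58, 1]
j=0: u_0=7/240 ∈ [1/58, 5/58) → index 1
j=1: u_1=9/80 ∈ [5/58, 7/29) → index 3
j=2: u_2=47/240 ∈ [5/58, 7/29) → index 3
j=3: u_3=67/240 ∈ [7/29, 10/29) → index 4
j=4: u_4=29/80 ∈ [21/58, 14/29) → index 6
j=5: u_5=107/240 ∈ [21/58, 14/29) → index 6
j=6: u_6=127/240 ∈ [14/29, 33/58) → index 7
j=7: u_7=49/80 ∈ [33/58, 19/29) → index 8
j=8: u_8=167/240 ∈ [19/29, 45/58) → index 9
j=9: u_9=187/240 ∈ [45/58, 49/58) → index 10
j=10: u_10=69/80 ∈ [49/58, 1) → index 11
j=11: u_11=227/240 ∈ [49/58, 1) → index 11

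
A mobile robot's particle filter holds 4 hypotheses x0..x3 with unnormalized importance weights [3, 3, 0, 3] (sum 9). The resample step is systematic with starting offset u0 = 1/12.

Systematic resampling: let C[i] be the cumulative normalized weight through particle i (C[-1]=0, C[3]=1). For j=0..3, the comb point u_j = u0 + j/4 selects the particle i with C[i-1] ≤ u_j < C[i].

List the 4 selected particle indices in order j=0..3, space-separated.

0 1 1 3

C = [1/3, 2/3, 2/3, 1]
j=0: u_0=1/12 ∈ [0, 1/3) → index 0
j=1: u_1=1/3 ∈ [1/3, 2/3) → index 1
j=2: u_2=7/12 ∈ [1/3, 2/3) → index 1
j=3: u_3=5/6 ∈ [2/3, 1) → index 3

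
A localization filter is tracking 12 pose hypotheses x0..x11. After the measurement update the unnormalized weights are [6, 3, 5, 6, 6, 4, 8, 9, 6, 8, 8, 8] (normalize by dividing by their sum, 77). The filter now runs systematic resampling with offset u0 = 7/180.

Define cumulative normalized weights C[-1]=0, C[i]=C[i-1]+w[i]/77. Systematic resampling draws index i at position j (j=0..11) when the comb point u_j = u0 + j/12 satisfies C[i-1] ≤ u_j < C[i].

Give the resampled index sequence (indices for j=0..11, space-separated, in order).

C = [6/77, 9/77, 2/11, 20/77, 26/77, 30/77, 38/77, 47/77, 53/77, 61/77, 69/77, 1]
j=0: u_0=7/180 ∈ [0, 6/77) → index 0
j=1: u_1=11/90 ∈ [9/77, 2/11) → index 2
j=2: u_2=37/180 ∈ [2/11, 20/77) → index 3
j=3: u_3=13/45 ∈ [20/77, 26/77) → index 4
j=4: u_4=67/180 ∈ [26/77, 30/77) → index 5
j=5: u_5=41/90 ∈ [30/77, 38/77) → index 6
j=6: u_6=97/180 ∈ [38/77, 47/77) → index 7
j=7: u_7=28/45 ∈ [47/77, 53/77) → index 8
j=8: u_8=127/180 ∈ [53/77, 61/77) → index 9
j=9: u_9=71/90 ∈ [53/77, 61/77) → index 9
j=10: u_10=157/180 ∈ [61/77, 69/77) → index 10
j=11: u_11=43/45 ∈ [69/77, 1) → index 11

0 2 3 4 5 6 7 8 9 9 10 11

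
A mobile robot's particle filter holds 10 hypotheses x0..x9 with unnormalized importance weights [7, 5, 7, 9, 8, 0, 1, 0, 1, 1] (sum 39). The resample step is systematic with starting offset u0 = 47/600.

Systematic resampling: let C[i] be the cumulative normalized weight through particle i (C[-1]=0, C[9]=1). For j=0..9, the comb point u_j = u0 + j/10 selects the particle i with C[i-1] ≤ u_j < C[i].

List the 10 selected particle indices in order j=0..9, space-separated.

C = [7/39, 4/13, 19/39, 28/39, 12/13, 12/13, 37/39, 37/39, 38/39, 1]
j=0: u_0=47/600 ∈ [0, 7/39) → index 0
j=1: u_1=107/600 ∈ [0, 7/39) → index 0
j=2: u_2=167/600 ∈ [7/39, 4/13) → index 1
j=3: u_3=227/600 ∈ [4/13, 19/39) → index 2
j=4: u_4=287/600 ∈ [4/13, 19/39) → index 2
j=5: u_5=347/600 ∈ [19/39, 28/39) → index 3
j=6: u_6=407/600 ∈ [19/39, 28/39) → index 3
j=7: u_7=467/600 ∈ [28/39, 12/13) → index 4
j=8: u_8=527/600 ∈ [28/39, 12/13) → index 4
j=9: u_9=587/600 ∈ [38/39, 1) → index 9

0 0 1 2 2 3 3 4 4 9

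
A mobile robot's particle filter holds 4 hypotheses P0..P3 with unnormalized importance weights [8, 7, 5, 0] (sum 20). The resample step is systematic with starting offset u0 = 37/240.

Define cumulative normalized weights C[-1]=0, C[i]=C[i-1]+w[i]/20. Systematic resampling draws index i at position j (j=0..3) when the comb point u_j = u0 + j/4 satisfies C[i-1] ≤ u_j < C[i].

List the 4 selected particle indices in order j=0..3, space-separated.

0 1 1 2

C = [2/5, 3/4, 1, 1]
j=0: u_0=37/240 ∈ [0, 2/5) → index 0
j=1: u_1=97/240 ∈ [2/5, 3/4) → index 1
j=2: u_2=157/240 ∈ [2/5, 3/4) → index 1
j=3: u_3=217/240 ∈ [3/4, 1) → index 2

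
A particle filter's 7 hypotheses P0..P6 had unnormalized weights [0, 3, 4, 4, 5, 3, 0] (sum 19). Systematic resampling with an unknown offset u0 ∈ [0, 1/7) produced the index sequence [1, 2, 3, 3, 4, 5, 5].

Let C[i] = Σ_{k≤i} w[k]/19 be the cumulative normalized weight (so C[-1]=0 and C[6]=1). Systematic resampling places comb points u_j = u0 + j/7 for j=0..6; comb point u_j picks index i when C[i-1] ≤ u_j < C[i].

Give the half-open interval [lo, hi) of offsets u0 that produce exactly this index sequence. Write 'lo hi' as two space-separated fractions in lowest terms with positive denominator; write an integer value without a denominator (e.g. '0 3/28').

C = [0, 3/19, 7/19, 11/19, 16/19, 1, 1]
j=0 picked index 1: u0 ∈ [0, 3/19)
j=1 picked index 2: u0 ∈ [2/133, 30/133)
j=2 picked index 3: u0 ∈ [11/133, 39/133)
j=3 picked index 3: u0 ∈ [-8/133, 20/133)
j=4 picked index 4: u0 ∈ [1/133, 36/133)
j=5 picked index 5: u0 ∈ [17/133, 2/7)
j=6 picked index 5: u0 ∈ [-2/133, 1/7)
intersection: [17/133, 1/7)

17/133 1/7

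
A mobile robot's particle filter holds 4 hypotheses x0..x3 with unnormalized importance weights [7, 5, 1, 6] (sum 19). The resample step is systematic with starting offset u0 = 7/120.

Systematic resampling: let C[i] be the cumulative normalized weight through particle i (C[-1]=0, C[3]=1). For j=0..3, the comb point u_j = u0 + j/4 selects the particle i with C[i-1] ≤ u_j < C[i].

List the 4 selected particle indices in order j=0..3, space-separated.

C = [7/19, 12/19, 13/19, 1]
j=0: u_0=7/120 ∈ [0, 7/19) → index 0
j=1: u_1=37/120 ∈ [0, 7/19) → index 0
j=2: u_2=67/120 ∈ [7/19, 12/19) → index 1
j=3: u_3=97/120 ∈ [13/19, 1) → index 3

0 0 1 3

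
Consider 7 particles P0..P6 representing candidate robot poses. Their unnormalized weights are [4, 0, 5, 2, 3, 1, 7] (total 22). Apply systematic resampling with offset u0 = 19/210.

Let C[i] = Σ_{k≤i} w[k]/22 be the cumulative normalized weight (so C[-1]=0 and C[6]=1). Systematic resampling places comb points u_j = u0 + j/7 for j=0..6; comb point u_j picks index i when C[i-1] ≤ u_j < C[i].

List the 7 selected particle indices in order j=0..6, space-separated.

0 2 2 4 5 6 6

C = [2/11, 2/11, 9/22, 1/2, 7/11, 15/22, 1]
j=0: u_0=19/210 ∈ [0, 2/11) → index 0
j=1: u_1=7/30 ∈ [2/11, 9/22) → index 2
j=2: u_2=79/210 ∈ [2/11, 9/22) → index 2
j=3: u_3=109/210 ∈ [1/2, 7/11) → index 4
j=4: u_4=139/210 ∈ [7/11, 15/22) → index 5
j=5: u_5=169/210 ∈ [15/22, 1) → index 6
j=6: u_6=199/210 ∈ [15/22, 1) → index 6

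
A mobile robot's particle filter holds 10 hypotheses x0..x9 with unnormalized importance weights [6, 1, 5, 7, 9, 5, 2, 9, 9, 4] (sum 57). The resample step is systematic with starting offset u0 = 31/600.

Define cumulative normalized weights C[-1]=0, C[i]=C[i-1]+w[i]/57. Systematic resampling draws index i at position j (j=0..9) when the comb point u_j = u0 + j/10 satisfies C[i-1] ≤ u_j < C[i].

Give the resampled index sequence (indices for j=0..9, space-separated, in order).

0 2 3 4 4 5 7 7 8 9

C = [2/19, 7/57, 4/19, 1/3, 28/57, 11/19, 35/57, 44/57, 53/57, 1]
j=0: u_0=31/600 ∈ [0, 2/19) → index 0
j=1: u_1=91/600 ∈ [7/57, 4/19) → index 2
j=2: u_2=151/600 ∈ [4/19, 1/3) → index 3
j=3: u_3=211/600 ∈ [1/3, 28/57) → index 4
j=4: u_4=271/600 ∈ [1/3, 28/57) → index 4
j=5: u_5=331/600 ∈ [28/57, 11/19) → index 5
j=6: u_6=391/600 ∈ [35/57, 44/57) → index 7
j=7: u_7=451/600 ∈ [35/57, 44/57) → index 7
j=8: u_8=511/600 ∈ [44/57, 53/57) → index 8
j=9: u_9=571/600 ∈ [53/57, 1) → index 9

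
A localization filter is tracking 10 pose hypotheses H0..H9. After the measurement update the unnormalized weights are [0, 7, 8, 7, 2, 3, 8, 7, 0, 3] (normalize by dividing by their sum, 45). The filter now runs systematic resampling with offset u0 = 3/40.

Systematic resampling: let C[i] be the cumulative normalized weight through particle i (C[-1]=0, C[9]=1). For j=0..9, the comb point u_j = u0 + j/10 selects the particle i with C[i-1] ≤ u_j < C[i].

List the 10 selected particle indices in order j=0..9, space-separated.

1 2 2 3 3 5 6 6 7 9

C = [0, 7/45, 1/3, 22/45, 8/15, 3/5, 7/9, 14/15, 14/15, 1]
j=0: u_0=3/40 ∈ [0, 7/45) → index 1
j=1: u_1=7/40 ∈ [7/45, 1/3) → index 2
j=2: u_2=11/40 ∈ [7/45, 1/3) → index 2
j=3: u_3=3/8 ∈ [1/3, 22/45) → index 3
j=4: u_4=19/40 ∈ [1/3, 22/45) → index 3
j=5: u_5=23/40 ∈ [8/15, 3/5) → index 5
j=6: u_6=27/40 ∈ [3/5, 7/9) → index 6
j=7: u_7=31/40 ∈ [3/5, 7/9) → index 6
j=8: u_8=7/8 ∈ [7/9, 14/15) → index 7
j=9: u_9=39/40 ∈ [14/15, 1) → index 9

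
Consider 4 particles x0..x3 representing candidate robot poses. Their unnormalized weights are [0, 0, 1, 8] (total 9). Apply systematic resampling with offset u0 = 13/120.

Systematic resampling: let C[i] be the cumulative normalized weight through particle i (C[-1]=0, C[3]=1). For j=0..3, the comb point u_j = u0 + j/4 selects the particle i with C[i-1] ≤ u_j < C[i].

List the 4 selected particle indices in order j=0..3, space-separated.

2 3 3 3

C = [0, 0, 1/9, 1]
j=0: u_0=13/120 ∈ [0, 1/9) → index 2
j=1: u_1=43/120 ∈ [1/9, 1) → index 3
j=2: u_2=73/120 ∈ [1/9, 1) → index 3
j=3: u_3=103/120 ∈ [1/9, 1) → index 3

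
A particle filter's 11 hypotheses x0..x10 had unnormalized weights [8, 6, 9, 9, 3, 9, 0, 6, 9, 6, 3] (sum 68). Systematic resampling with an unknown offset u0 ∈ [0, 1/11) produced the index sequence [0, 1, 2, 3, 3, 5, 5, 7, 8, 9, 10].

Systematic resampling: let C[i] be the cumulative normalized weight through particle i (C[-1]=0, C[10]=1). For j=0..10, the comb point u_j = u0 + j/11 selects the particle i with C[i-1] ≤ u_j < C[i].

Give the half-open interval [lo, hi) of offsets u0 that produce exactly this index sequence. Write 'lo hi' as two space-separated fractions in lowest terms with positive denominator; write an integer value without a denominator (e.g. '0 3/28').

C = [2/17, 7/34, 23/68, 8/17, 35/68, 11/17, 11/17, 25/34, 59/68, 65/68, 1]
j=0 picked index 0: u0 ∈ [0, 2/17)
j=1 picked index 1: u0 ∈ [5/187, 43/374)
j=2 picked index 2: u0 ∈ [9/374, 117/748)
j=3 picked index 3: u0 ∈ [49/748, 37/187)
j=4 picked index 3: u0 ∈ [-19/748, 20/187)
j=5 picked index 5: u0 ∈ [45/748, 36/187)
j=6 picked index 5: u0 ∈ [-23/748, 19/187)
j=7 picked index 7: u0 ∈ [2/187, 37/374)
j=8 picked index 8: u0 ∈ [3/374, 105/748)
j=9 picked index 9: u0 ∈ [37/748, 103/748)
j=10 picked index 10: u0 ∈ [35/748, 1/11)
intersection: [49/748, 1/11)

49/748 1/11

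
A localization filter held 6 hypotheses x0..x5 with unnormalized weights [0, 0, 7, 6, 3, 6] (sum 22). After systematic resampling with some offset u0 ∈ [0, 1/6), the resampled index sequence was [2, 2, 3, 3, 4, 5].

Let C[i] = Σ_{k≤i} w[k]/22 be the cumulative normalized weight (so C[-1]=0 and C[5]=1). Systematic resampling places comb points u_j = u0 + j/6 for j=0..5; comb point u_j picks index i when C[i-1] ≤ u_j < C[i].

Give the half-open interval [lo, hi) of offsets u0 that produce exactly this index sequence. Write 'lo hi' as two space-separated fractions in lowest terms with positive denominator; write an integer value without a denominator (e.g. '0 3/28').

0 2/33

C = [0, 0, 7/22, 13/22, 8/11, 1]
j=0 picked index 2: u0 ∈ [0, 7/22)
j=1 picked index 2: u0 ∈ [-1/6, 5/33)
j=2 picked index 3: u0 ∈ [-1/66, 17/66)
j=3 picked index 3: u0 ∈ [-2/11, 1/11)
j=4 picked index 4: u0 ∈ [-5/66, 2/33)
j=5 picked index 5: u0 ∈ [-7/66, 1/6)
intersection: [0, 2/33)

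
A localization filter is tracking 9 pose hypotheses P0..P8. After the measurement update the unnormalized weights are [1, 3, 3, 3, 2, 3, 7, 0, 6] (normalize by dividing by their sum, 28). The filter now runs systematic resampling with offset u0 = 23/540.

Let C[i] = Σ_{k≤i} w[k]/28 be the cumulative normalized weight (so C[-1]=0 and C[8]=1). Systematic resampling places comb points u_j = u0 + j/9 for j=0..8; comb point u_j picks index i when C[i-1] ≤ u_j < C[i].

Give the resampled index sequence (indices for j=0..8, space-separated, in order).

C = [1/28, 1/7, 1/4, 5/14, 3/7, 15/28, 11/14, 11/14, 1]
j=0: u_0=23/540 ∈ [1/28, 1/7) → index 1
j=1: u_1=83/540 ∈ [1/7, 1/4) → index 2
j=2: u_2=143/540 ∈ [1/4, 5/14) → index 3
j=3: u_3=203/540 ∈ [5/14, 3/7) → index 4
j=4: u_4=263/540 ∈ [3/7, 15/28) → index 5
j=5: u_5=323/540 ∈ [15/28, 11/14) → index 6
j=6: u_6=383/540 ∈ [15/28, 11/14) → index 6
j=7: u_7=443/540 ∈ [11/14, 1) → index 8
j=8: u_8=503/540 ∈ [11/14, 1) → index 8

1 2 3 4 5 6 6 8 8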